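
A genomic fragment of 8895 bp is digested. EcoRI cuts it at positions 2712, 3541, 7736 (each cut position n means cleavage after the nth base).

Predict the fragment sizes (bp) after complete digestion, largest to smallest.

4195, 2712, 1159, 829 bp

Linear molecule, 3 cuts → 4 fragments:
  2712 − 0 = 2712 bp
  3541 − 2712 = 829 bp
  7736 − 3541 = 4195 bp
  8895 − 7736 = 1159 bp
Sorted largest to smallest: 4195, 2712, 1159, 829 bp.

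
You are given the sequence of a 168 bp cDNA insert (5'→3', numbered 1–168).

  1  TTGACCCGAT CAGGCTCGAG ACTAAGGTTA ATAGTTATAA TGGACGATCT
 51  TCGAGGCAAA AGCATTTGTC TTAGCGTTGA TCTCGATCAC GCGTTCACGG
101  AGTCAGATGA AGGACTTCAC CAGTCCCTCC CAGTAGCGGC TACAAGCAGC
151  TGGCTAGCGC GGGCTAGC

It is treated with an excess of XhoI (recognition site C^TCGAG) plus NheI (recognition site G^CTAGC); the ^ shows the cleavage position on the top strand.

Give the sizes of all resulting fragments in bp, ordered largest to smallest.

The XhoI site (CTCGAG) starts at position 15.
XhoI cuts after the first base of each site, so after position 15.
NheI sites (GCTAGC) start at positions 153, 163.
NheI cuts after the first base of each site, so after positions 153, 163.
Combined cut positions: 15, 153, 163.
Linear molecule, 3 cuts → 4 fragments:
  1–15 → 15 bp
  16–153 → 138 bp
  154–163 → 10 bp
  164–168 → 5 bp
Sorted largest to smallest: 138, 15, 10, 5 bp.

138, 15, 10, 5 bp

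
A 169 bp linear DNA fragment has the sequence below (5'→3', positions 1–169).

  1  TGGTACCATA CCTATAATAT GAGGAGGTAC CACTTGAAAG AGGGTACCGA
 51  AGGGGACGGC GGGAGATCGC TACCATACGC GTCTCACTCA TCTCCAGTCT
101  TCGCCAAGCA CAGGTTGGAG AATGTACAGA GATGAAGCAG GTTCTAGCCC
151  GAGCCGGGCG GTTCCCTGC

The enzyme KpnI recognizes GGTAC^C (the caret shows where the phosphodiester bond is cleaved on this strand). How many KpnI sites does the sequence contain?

3

GGTACC occurs starting at positions 2, 26, 43.
KpnI cuts at 3 sites.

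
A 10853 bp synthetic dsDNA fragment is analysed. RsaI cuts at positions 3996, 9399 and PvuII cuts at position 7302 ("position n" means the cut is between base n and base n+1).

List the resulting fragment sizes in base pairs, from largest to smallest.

3996, 3306, 2097, 1454 bp

Combined cut positions (sorted): 3996, 7302, 9399.
Linear molecule, 3 cuts → 4 fragments:
  3996 − 0 = 3996 bp
  7302 − 3996 = 3306 bp
  9399 − 7302 = 2097 bp
  10853 − 9399 = 1454 bp
Sorted largest to smallest: 3996, 3306, 2097, 1454 bp.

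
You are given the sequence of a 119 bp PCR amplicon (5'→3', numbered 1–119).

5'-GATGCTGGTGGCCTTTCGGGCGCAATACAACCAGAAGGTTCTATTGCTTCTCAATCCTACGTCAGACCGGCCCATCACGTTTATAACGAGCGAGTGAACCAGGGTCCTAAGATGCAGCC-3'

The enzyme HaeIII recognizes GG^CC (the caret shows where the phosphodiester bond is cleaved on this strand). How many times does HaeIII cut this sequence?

GGCC occurs starting at positions 10, 69.
HaeIII cuts at 2 sites.

2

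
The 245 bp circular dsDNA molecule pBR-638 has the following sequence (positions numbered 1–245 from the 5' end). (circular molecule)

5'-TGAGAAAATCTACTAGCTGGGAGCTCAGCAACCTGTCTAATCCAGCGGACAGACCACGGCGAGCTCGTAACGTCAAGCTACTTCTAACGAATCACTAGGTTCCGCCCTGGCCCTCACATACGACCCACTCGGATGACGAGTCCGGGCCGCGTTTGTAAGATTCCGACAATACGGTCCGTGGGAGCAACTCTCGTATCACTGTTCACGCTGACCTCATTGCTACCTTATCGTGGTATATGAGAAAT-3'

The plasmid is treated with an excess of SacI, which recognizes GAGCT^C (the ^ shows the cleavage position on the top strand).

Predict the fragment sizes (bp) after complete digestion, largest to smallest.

205, 40 bp

SacI sites (GAGCTC) start at positions 21, 61.
SacI cuts after base 5 of each site (before the last base), so after positions 25, 65.
Circular molecule, 2 cuts → 2 fragments:
  26–65 → 40 bp
  66–245 then 1–25 → 180 + 25 = 205 bp
Sorted largest to smallest: 205, 40 bp.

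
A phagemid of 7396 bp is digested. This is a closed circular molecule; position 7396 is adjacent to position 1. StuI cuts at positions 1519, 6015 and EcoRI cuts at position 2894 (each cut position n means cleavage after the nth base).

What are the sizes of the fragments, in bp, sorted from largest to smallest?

Combined cut positions (sorted): 1519, 2894, 6015.
Circular molecule, 3 cuts → 3 fragments:
  2894 − 1519 = 1375 bp
  6015 − 2894 = 3121 bp
  wrap: 7396 − 6015 + 1519 = 2900 bp
Sorted largest to smallest: 3121, 2900, 1375 bp.

3121, 2900, 1375 bp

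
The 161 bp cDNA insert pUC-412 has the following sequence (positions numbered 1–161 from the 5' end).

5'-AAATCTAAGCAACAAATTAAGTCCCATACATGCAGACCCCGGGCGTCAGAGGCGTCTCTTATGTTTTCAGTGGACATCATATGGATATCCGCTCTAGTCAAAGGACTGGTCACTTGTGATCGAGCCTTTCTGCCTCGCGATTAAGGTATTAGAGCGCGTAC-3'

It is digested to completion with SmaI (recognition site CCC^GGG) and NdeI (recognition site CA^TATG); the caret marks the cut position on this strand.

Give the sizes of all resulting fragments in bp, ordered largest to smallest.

The SmaI site (CCCGGG) starts at position 38.
SmaI cuts after base 3 of each site, so after position 40.
The NdeI site (CATATG) starts at position 78.
NdeI cuts after base 2 of each site, so after position 79.
Combined cut positions: 40, 79.
Linear molecule, 2 cuts → 3 fragments:
  1–40 → 40 bp
  41–79 → 39 bp
  80–161 → 82 bp
Sorted largest to smallest: 82, 40, 39 bp.

82, 40, 39 bp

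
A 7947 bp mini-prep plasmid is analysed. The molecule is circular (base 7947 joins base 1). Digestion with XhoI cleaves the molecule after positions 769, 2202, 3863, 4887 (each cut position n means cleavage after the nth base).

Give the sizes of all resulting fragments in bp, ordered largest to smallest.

Circular molecule, 4 cuts → 4 fragments:
  2202 − 769 = 1433 bp
  3863 − 2202 = 1661 bp
  4887 − 3863 = 1024 bp
  wrap: 7947 − 4887 + 769 = 3829 bp
Sorted largest to smallest: 3829, 1661, 1433, 1024 bp.

3829, 1661, 1433, 1024 bp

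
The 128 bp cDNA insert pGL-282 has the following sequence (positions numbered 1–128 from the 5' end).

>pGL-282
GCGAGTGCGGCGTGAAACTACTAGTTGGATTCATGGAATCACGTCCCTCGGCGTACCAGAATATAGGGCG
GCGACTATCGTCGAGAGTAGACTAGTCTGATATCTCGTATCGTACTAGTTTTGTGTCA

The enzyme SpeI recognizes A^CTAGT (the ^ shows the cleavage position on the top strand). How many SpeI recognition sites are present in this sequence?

3

ACTAGT occurs starting at positions 20, 91, 114.
SpeI cuts at 3 sites.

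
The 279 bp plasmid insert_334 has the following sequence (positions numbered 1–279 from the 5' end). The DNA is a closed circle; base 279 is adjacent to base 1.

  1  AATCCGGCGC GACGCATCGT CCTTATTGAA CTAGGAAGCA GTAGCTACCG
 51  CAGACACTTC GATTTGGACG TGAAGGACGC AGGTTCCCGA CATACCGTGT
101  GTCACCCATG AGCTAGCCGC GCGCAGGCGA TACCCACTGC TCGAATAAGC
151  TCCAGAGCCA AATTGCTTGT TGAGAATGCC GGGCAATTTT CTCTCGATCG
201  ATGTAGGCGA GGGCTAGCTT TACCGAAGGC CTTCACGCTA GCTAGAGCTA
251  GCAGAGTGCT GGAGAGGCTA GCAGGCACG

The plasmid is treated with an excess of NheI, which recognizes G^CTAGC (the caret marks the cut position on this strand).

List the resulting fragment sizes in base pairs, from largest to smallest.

NheI sites (GCTAGC) start at positions 112, 213, 237, 247, 267.
NheI cuts after the first base of each site, so after positions 112, 213, 237, 247, 267.
Circular molecule, 5 cuts → 5 fragments:
  113–213 → 101 bp
  214–237 → 24 bp
  238–247 → 10 bp
  248–267 → 20 bp
  268–279 then 1–112 → 12 + 112 = 124 bp
Sorted largest to smallest: 124, 101, 24, 20, 10 bp.

124, 101, 24, 20, 10 bp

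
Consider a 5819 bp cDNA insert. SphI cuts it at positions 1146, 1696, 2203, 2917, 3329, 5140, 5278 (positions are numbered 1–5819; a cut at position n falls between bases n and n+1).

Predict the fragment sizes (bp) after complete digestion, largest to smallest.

Linear molecule, 7 cuts → 8 fragments:
  1146 − 0 = 1146 bp
  1696 − 1146 = 550 bp
  2203 − 1696 = 507 bp
  2917 − 2203 = 714 bp
  3329 − 2917 = 412 bp
  5140 − 3329 = 1811 bp
  5278 − 5140 = 138 bp
  5819 − 5278 = 541 bp
Sorted largest to smallest: 1811, 1146, 714, 550, 541, 507, 412, 138 bp.

1811, 1146, 714, 550, 541, 507, 412, 138 bp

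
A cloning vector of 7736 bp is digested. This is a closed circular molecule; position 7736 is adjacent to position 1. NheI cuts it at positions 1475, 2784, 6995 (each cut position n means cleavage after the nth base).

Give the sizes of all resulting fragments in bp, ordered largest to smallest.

4211, 2216, 1309 bp

Circular molecule, 3 cuts → 3 fragments:
  2784 − 1475 = 1309 bp
  6995 − 2784 = 4211 bp
  wrap: 7736 − 6995 + 1475 = 2216 bp
Sorted largest to smallest: 4211, 2216, 1309 bp.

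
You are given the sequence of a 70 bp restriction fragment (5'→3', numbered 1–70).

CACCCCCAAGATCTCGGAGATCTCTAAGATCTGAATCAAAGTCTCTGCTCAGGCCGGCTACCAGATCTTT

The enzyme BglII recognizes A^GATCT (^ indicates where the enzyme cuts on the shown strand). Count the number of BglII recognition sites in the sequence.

4

AGATCT occurs starting at positions 9, 18, 27, 63.
BglII cuts at 4 sites.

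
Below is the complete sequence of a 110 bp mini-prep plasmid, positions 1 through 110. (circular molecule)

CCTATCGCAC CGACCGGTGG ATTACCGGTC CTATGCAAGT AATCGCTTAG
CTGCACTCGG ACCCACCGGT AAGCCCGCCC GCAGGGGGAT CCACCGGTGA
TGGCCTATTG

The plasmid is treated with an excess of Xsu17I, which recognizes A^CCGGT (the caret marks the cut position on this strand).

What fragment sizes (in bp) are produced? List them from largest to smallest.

41, 30, 28, 11 bp

Xsu17I sites (ACCGGT) start at positions 13, 24, 65, 93.
Xsu17I cuts after the first base of each site, so after positions 13, 24, 65, 93.
Circular molecule, 4 cuts → 4 fragments:
  14–24 → 11 bp
  25–65 → 41 bp
  66–93 → 28 bp
  94–110 then 1–13 → 17 + 13 = 30 bp
Sorted largest to smallest: 41, 30, 28, 11 bp.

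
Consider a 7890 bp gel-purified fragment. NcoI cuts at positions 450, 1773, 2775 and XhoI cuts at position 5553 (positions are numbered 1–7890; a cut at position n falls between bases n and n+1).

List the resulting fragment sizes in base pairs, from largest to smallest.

2778, 2337, 1323, 1002, 450 bp

Combined cut positions (sorted): 450, 1773, 2775, 5553.
Linear molecule, 4 cuts → 5 fragments:
  450 − 0 = 450 bp
  1773 − 450 = 1323 bp
  2775 − 1773 = 1002 bp
  5553 − 2775 = 2778 bp
  7890 − 5553 = 2337 bp
Sorted largest to smallest: 2778, 2337, 1323, 1002, 450 bp.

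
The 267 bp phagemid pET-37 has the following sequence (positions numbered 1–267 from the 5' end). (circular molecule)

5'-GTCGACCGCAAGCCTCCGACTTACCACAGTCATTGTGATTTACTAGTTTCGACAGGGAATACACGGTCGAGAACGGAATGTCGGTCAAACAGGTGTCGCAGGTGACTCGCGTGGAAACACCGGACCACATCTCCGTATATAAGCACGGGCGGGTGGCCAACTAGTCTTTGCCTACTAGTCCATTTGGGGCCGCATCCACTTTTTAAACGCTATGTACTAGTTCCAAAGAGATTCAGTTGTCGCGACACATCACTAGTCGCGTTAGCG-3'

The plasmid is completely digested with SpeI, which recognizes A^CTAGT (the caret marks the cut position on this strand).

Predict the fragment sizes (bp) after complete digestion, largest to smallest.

118, 57, 42, 36, 14 bp

SpeI sites (ACTAGT) start at positions 42, 160, 174, 216, 252.
SpeI cuts after the first base of each site, so after positions 42, 160, 174, 216, 252.
Circular molecule, 5 cuts → 5 fragments:
  43–160 → 118 bp
  161–174 → 14 bp
  175–216 → 42 bp
  217–252 → 36 bp
  253–267 then 1–42 → 15 + 42 = 57 bp
Sorted largest to smallest: 118, 57, 42, 36, 14 bp.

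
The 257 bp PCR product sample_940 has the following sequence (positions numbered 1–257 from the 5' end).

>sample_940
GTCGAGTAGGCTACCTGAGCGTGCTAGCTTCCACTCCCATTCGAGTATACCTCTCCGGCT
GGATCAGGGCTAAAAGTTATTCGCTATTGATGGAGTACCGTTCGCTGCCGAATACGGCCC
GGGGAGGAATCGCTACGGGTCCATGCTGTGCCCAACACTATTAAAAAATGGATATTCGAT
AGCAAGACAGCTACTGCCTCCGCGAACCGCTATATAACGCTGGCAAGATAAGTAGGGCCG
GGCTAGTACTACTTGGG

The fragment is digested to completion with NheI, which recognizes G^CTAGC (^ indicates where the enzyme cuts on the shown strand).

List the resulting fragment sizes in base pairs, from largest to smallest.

234, 23 bp

The NheI site (GCTAGC) starts at position 23.
NheI cuts after the first base of each site, so after position 23.
Linear molecule, 1 cut → 2 fragments:
  1–23 → 23 bp
  24–257 → 234 bp
Sorted largest to smallest: 234, 23 bp.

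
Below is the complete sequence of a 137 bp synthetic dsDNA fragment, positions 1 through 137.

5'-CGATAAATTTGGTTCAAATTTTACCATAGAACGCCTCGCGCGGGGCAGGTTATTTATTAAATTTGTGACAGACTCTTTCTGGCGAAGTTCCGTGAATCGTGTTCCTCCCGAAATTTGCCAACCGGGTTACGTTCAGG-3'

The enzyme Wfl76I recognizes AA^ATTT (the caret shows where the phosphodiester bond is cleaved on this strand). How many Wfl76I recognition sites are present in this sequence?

4

AAATTT occurs starting at positions 5, 16, 59, 111.
Wfl76I cuts at 4 sites.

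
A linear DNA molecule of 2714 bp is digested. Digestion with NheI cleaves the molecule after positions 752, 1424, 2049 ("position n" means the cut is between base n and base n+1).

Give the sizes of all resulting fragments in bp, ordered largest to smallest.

752, 672, 665, 625 bp

Linear molecule, 3 cuts → 4 fragments:
  752 − 0 = 752 bp
  1424 − 752 = 672 bp
  2049 − 1424 = 625 bp
  2714 − 2049 = 665 bp
Sorted largest to smallest: 752, 672, 665, 625 bp.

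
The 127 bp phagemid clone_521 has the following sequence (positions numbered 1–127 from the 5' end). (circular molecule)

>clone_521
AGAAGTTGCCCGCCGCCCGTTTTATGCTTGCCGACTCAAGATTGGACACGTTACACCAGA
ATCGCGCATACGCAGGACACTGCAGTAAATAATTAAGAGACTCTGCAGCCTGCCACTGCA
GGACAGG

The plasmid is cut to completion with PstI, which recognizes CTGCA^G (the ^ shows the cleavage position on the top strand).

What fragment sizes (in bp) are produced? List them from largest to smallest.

91, 23, 13 bp

PstI sites (CTGCAG) start at positions 80, 103, 116.
PstI cuts after base 5 of each site (before the last base), so after positions 84, 107, 120.
Circular molecule, 3 cuts → 3 fragments:
  85–107 → 23 bp
  108–120 → 13 bp
  121–127 then 1–84 → 7 + 84 = 91 bp
Sorted largest to smallest: 91, 23, 13 bp.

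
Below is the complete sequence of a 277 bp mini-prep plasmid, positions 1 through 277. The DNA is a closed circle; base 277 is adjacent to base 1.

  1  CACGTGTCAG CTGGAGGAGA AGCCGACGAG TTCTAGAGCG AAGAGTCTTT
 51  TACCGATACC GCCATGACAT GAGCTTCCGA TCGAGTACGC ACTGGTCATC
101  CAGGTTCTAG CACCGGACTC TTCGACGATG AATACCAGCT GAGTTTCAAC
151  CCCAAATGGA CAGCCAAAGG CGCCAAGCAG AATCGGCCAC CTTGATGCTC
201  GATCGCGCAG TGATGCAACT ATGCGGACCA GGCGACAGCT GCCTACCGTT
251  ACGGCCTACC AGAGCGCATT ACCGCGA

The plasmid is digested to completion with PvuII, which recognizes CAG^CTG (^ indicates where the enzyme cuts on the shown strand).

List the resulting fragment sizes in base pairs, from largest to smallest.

PvuII sites (CAGCTG) start at positions 8, 136, 236.
PvuII cuts after base 3 of each site, so after positions 10, 138, 238.
Circular molecule, 3 cuts → 3 fragments:
  11–138 → 128 bp
  139–238 → 100 bp
  239–277 then 1–10 → 39 + 10 = 49 bp
Sorted largest to smallest: 128, 100, 49 bp.

128, 100, 49 bp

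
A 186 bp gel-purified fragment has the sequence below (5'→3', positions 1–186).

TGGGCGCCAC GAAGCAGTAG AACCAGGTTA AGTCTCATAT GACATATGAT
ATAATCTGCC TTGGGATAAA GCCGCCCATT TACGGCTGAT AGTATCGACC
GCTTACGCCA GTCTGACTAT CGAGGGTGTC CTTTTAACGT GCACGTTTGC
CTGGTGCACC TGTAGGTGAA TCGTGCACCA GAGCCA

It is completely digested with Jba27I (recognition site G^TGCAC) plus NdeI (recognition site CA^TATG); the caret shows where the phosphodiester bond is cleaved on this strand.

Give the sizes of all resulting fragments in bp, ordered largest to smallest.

Jba27I sites (GTGCAC) start at positions 139, 154, 173.
Jba27I cuts after the first base of each site, so after positions 139, 154, 173.
NdeI sites (CATATG) start at positions 36, 43.
NdeI cuts after base 2 of each site, so after positions 37, 44.
Combined cut positions: 37, 44, 139, 154, 173.
Linear molecule, 5 cuts → 6 fragments:
  1–37 → 37 bp
  38–44 → 7 bp
  45–139 → 95 bp
  140–154 → 15 bp
  155–173 → 19 bp
  174–186 → 13 bp
Sorted largest to smallest: 95, 37, 19, 15, 13, 7 bp.

95, 37, 19, 15, 13, 7 bp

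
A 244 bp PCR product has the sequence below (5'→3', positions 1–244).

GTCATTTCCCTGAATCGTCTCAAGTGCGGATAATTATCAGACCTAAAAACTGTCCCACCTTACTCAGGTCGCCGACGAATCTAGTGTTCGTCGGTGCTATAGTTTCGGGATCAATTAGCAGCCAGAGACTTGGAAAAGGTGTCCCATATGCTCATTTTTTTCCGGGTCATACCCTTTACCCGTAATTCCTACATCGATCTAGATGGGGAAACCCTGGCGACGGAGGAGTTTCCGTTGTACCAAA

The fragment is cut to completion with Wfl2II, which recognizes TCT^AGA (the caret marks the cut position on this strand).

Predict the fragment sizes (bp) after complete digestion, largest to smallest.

200, 44 bp

The Wfl2II site (TCTAGA) starts at position 198.
Wfl2II cuts after base 3 of each site, so after position 200.
Linear molecule, 1 cut → 2 fragments:
  1–200 → 200 bp
  201–244 → 44 bp
Sorted largest to smallest: 200, 44 bp.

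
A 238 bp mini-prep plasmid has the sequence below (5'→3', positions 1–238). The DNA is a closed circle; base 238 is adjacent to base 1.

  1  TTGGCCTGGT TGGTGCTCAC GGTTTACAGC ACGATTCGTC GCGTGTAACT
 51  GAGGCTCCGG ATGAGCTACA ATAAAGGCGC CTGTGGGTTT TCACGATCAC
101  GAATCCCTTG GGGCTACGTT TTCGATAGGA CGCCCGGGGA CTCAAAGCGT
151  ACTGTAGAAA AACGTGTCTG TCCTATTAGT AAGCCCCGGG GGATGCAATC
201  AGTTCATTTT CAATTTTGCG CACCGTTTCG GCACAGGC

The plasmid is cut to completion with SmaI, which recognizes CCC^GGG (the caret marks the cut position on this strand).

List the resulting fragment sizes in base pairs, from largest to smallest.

186, 52 bp

SmaI sites (CCCGGG) start at positions 133, 185.
SmaI cuts after base 3 of each site, so after positions 135, 187.
Circular molecule, 2 cuts → 2 fragments:
  136–187 → 52 bp
  188–238 then 1–135 → 51 + 135 = 186 bp
Sorted largest to smallest: 186, 52 bp.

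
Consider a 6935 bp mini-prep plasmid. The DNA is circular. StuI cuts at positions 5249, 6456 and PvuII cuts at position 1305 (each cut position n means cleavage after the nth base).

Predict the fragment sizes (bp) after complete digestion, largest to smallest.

3944, 1784, 1207 bp

Combined cut positions (sorted): 1305, 5249, 6456.
Circular molecule, 3 cuts → 3 fragments:
  5249 − 1305 = 3944 bp
  6456 − 5249 = 1207 bp
  wrap: 6935 − 6456 + 1305 = 1784 bp
Sorted largest to smallest: 3944, 1784, 1207 bp.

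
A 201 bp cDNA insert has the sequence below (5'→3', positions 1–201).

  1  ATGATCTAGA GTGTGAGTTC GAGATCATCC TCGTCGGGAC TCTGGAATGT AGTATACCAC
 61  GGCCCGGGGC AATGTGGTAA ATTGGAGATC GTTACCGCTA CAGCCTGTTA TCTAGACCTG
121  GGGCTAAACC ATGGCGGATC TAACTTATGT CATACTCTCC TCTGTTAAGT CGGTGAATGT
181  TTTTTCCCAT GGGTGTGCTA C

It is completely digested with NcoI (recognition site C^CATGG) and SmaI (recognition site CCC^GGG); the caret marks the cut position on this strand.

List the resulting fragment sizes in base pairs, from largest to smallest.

65, 64, 58, 14 bp

NcoI sites (CCATGG) start at positions 129, 187.
NcoI cuts after the first base of each site, so after positions 129, 187.
The SmaI site (CCCGGG) starts at position 63.
SmaI cuts after base 3 of each site, so after position 65.
Combined cut positions: 65, 129, 187.
Linear molecule, 3 cuts → 4 fragments:
  1–65 → 65 bp
  66–129 → 64 bp
  130–187 → 58 bp
  188–201 → 14 bp
Sorted largest to smallest: 65, 64, 58, 14 bp.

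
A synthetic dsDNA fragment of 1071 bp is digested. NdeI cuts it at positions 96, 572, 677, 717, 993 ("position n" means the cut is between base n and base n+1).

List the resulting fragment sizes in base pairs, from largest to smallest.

476, 276, 105, 96, 78, 40 bp

Linear molecule, 5 cuts → 6 fragments:
  96 − 0 = 96 bp
  572 − 96 = 476 bp
  677 − 572 = 105 bp
  717 − 677 = 40 bp
  993 − 717 = 276 bp
  1071 − 993 = 78 bp
Sorted largest to smallest: 476, 276, 105, 96, 78, 40 bp.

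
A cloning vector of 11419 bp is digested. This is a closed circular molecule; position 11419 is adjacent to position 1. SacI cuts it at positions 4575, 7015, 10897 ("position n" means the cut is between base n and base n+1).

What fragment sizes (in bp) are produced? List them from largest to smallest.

5097, 3882, 2440 bp

Circular molecule, 3 cuts → 3 fragments:
  7015 − 4575 = 2440 bp
  10897 − 7015 = 3882 bp
  wrap: 11419 − 10897 + 4575 = 5097 bp
Sorted largest to smallest: 5097, 3882, 2440 bp.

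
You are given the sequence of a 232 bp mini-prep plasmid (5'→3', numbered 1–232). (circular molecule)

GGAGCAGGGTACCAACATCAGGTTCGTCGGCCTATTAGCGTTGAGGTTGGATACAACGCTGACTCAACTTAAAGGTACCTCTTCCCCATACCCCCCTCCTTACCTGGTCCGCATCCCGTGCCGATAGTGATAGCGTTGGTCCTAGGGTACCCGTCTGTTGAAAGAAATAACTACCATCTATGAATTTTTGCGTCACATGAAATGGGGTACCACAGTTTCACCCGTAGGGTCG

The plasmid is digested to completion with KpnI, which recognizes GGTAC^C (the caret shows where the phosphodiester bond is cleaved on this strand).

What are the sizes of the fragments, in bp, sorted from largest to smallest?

72, 66, 60, 34 bp

KpnI sites (GGTACC) start at positions 8, 74, 146, 206.
KpnI cuts after base 5 of each site (before the last base), so after positions 12, 78, 150, 210.
Circular molecule, 4 cuts → 4 fragments:
  13–78 → 66 bp
  79–150 → 72 bp
  151–210 → 60 bp
  211–232 then 1–12 → 22 + 12 = 34 bp
Sorted largest to smallest: 72, 66, 60, 34 bp.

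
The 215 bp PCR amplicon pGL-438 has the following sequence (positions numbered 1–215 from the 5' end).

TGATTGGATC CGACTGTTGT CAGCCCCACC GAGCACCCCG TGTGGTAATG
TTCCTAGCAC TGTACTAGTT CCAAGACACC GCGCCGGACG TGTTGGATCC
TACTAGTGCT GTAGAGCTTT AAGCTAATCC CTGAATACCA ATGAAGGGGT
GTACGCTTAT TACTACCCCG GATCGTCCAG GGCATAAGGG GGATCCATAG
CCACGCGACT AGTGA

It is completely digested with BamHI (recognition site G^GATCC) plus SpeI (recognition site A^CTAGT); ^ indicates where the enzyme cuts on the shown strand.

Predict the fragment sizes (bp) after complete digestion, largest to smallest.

BamHI sites (GGATCC) start at positions 6, 95, 191.
BamHI cuts after the first base of each site, so after positions 6, 95, 191.
SpeI sites (ACTAGT) start at positions 64, 102, 208.
SpeI cuts after the first base of each site, so after positions 64, 102, 208.
Combined cut positions: 6, 64, 95, 102, 191, 208.
Linear molecule, 6 cuts → 7 fragments:
  1–6 → 6 bp
  7–64 → 58 bp
  65–95 → 31 bp
  96–102 → 7 bp
  103–191 → 89 bp
  192–208 → 17 bp
  209–215 → 7 bp
Sorted largest to smallest: 89, 58, 31, 17, 7, 7, 6 bp.

89, 58, 31, 17, 7, 7, 6 bp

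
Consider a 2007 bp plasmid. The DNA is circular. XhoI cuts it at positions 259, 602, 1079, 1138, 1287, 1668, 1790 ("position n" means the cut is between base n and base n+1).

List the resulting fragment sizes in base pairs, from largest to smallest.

Circular molecule, 7 cuts → 7 fragments:
  602 − 259 = 343 bp
  1079 − 602 = 477 bp
  1138 − 1079 = 59 bp
  1287 − 1138 = 149 bp
  1668 − 1287 = 381 bp
  1790 − 1668 = 122 bp
  wrap: 2007 − 1790 + 259 = 476 bp
Sorted largest to smallest: 477, 476, 381, 343, 149, 122, 59 bp.

477, 476, 381, 343, 149, 122, 59 bp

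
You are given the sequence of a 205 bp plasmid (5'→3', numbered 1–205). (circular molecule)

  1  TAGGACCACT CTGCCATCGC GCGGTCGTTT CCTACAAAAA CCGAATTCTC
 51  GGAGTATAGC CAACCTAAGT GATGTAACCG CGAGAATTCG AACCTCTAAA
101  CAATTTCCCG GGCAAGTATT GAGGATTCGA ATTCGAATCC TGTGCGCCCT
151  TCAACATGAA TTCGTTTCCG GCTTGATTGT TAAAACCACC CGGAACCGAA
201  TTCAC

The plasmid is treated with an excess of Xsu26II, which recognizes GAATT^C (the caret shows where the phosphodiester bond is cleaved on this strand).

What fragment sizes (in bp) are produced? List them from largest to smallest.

50, 45, 41, 40, 29 bp

Xsu26II sites (GAATTC) start at positions 43, 84, 129, 158, 198.
Xsu26II cuts after base 5 of each site (before the last base), so after positions 47, 88, 133, 162, 202.
Circular molecule, 5 cuts → 5 fragments:
  48–88 → 41 bp
  89–133 → 45 bp
  134–162 → 29 bp
  163–202 → 40 bp
  203–205 then 1–47 → 3 + 47 = 50 bp
Sorted largest to smallest: 50, 45, 41, 40, 29 bp.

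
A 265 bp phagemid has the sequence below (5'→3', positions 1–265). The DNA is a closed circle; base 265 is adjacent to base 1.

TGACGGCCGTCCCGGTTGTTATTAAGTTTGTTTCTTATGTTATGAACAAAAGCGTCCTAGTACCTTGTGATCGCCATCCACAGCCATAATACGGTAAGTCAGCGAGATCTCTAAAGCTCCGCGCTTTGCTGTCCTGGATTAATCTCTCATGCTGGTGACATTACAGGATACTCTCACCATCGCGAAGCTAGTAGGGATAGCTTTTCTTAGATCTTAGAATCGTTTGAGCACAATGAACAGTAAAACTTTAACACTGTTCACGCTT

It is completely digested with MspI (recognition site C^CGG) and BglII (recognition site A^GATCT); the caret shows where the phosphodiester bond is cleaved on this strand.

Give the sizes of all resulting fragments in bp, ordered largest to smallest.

104, 93, 68 bp

The MspI site (CCGG) starts at position 12.
MspI cuts after the first base of each site, so after position 12.
BglII sites (AGATCT) start at positions 105, 209.
BglII cuts after the first base of each site, so after positions 105, 209.
Combined cut positions: 12, 105, 209.
Circular molecule, 3 cuts → 3 fragments:
  13–105 → 93 bp
  106–209 → 104 bp
  210–265 then 1–12 → 56 + 12 = 68 bp
Sorted largest to smallest: 104, 93, 68 bp.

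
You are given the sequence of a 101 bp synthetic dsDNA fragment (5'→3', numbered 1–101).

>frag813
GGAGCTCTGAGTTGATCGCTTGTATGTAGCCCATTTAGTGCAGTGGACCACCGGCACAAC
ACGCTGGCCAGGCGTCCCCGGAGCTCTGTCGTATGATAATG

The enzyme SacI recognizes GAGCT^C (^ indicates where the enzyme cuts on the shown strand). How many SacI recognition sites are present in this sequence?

2

GAGCTC occurs starting at positions 2, 81.
SacI cuts at 2 sites.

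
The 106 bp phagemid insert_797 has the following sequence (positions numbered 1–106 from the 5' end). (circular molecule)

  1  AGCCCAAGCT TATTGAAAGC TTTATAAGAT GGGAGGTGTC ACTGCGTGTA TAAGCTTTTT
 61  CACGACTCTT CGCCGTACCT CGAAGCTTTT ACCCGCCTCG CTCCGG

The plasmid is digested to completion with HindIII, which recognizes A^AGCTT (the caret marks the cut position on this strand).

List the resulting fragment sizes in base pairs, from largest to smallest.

35, 31, 29, 11 bp

HindIII sites (AAGCTT) start at positions 6, 17, 52, 83.
HindIII cuts after the first base of each site, so after positions 6, 17, 52, 83.
Circular molecule, 4 cuts → 4 fragments:
  7–17 → 11 bp
  18–52 → 35 bp
  53–83 → 31 bp
  84–106 then 1–6 → 23 + 6 = 29 bp
Sorted largest to smallest: 35, 31, 29, 11 bp.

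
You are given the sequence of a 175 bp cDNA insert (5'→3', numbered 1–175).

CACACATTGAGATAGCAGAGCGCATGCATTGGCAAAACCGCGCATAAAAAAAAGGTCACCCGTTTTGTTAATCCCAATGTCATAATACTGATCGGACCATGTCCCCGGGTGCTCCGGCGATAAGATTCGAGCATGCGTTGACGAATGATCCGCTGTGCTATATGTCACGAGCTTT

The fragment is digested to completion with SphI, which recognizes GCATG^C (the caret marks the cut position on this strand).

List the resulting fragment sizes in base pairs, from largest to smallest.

109, 40, 26 bp

SphI sites (GCATGC) start at positions 22, 131.
SphI cuts after base 5 of each site (before the last base), so after positions 26, 135.
Linear molecule, 2 cuts → 3 fragments:
  1–26 → 26 bp
  27–135 → 109 bp
  136–175 → 40 bp
Sorted largest to smallest: 109, 40, 26 bp.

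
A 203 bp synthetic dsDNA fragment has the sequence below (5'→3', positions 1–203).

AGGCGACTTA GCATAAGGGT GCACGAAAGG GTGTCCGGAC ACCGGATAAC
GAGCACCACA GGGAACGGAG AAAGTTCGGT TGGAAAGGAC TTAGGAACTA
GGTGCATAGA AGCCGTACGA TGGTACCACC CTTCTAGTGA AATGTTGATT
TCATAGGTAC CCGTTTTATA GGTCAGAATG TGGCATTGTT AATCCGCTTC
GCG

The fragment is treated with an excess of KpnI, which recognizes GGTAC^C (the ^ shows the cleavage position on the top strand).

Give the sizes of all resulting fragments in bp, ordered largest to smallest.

KpnI sites (GGTACC) start at positions 122, 156.
KpnI cuts after base 5 of each site (before the last base), so after positions 126, 160.
Linear molecule, 2 cuts → 3 fragments:
  1–126 → 126 bp
  127–160 → 34 bp
  161–203 → 43 bp
Sorted largest to smallest: 126, 43, 34 bp.

126, 43, 34 bp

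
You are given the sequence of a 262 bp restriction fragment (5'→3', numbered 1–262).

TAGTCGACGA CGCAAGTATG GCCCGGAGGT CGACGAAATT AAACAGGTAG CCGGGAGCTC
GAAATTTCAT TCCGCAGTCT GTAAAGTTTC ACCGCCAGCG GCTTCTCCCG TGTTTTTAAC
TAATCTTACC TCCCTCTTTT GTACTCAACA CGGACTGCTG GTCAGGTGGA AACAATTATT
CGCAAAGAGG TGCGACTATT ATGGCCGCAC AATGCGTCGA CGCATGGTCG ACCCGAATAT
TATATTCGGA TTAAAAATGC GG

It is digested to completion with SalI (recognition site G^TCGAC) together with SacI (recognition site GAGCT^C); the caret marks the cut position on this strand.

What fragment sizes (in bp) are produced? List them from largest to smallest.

157, 35, 30, 26, 11, 3 bp

SalI sites (GTCGAC) start at positions 3, 29, 216, 227.
SalI cuts after the first base of each site, so after positions 3, 29, 216, 227.
The SacI site (GAGCTC) starts at position 55.
SacI cuts after base 5 of each site (before the last base), so after position 59.
Combined cut positions: 3, 29, 59, 216, 227.
Linear molecule, 5 cuts → 6 fragments:
  1–3 → 3 bp
  4–29 → 26 bp
  30–59 → 30 bp
  60–216 → 157 bp
  217–227 → 11 bp
  228–262 → 35 bp
Sorted largest to smallest: 157, 35, 30, 26, 11, 3 bp.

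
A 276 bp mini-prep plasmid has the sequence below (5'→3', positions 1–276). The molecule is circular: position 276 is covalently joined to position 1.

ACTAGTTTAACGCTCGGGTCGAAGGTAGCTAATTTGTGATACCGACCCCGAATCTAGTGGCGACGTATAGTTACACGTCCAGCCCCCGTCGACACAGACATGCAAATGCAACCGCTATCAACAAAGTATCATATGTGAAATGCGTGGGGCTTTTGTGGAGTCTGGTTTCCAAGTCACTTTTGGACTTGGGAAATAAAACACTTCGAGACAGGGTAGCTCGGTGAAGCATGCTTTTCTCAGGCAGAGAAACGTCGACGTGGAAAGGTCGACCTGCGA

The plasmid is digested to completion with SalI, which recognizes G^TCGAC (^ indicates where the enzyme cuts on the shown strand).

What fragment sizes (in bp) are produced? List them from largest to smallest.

163, 99, 14 bp

SalI sites (GTCGAC) start at positions 88, 251, 265.
SalI cuts after the first base of each site, so after positions 88, 251, 265.
Circular molecule, 3 cuts → 3 fragments:
  89–251 → 163 bp
  252–265 → 14 bp
  266–276 then 1–88 → 11 + 88 = 99 bp
Sorted largest to smallest: 163, 99, 14 bp.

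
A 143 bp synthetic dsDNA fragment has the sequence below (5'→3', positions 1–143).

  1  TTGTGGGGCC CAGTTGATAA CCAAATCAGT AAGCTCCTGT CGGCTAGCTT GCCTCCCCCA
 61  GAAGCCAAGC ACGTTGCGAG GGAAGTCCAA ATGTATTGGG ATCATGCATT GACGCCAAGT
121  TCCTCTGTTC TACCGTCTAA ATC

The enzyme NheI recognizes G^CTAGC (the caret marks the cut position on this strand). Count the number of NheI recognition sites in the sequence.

1

GCTAGC occurs starting at position 43.
NheI cuts at 1 site.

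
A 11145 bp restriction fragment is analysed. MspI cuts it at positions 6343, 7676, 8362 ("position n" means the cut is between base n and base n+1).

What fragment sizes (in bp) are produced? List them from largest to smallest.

Linear molecule, 3 cuts → 4 fragments:
  6343 − 0 = 6343 bp
  7676 − 6343 = 1333 bp
  8362 − 7676 = 686 bp
  11145 − 8362 = 2783 bp
Sorted largest to smallest: 6343, 2783, 1333, 686 bp.

6343, 2783, 1333, 686 bp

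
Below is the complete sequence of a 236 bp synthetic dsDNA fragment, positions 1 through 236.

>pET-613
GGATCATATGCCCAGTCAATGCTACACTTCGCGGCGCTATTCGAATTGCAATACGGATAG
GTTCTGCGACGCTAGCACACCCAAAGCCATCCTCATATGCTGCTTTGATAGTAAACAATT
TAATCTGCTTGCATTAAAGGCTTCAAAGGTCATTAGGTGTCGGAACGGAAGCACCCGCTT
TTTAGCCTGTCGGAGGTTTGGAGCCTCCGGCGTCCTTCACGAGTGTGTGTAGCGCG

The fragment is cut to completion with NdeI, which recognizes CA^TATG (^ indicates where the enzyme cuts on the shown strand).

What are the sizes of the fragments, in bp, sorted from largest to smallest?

NdeI sites (CATATG) start at positions 5, 94.
NdeI cuts after base 2 of each site, so after positions 6, 95.
Linear molecule, 2 cuts → 3 fragments:
  1–6 → 6 bp
  7–95 → 89 bp
  96–236 → 141 bp
Sorted largest to smallest: 141, 89, 6 bp.

141, 89, 6 bp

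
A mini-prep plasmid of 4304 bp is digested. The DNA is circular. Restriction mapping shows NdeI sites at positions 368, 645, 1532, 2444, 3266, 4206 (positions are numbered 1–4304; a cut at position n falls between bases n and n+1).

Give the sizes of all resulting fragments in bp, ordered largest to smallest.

Circular molecule, 6 cuts → 6 fragments:
  645 − 368 = 277 bp
  1532 − 645 = 887 bp
  2444 − 1532 = 912 bp
  3266 − 2444 = 822 bp
  4206 − 3266 = 940 bp
  wrap: 4304 − 4206 + 368 = 466 bp
Sorted largest to smallest: 940, 912, 887, 822, 466, 277 bp.

940, 912, 887, 822, 466, 277 bp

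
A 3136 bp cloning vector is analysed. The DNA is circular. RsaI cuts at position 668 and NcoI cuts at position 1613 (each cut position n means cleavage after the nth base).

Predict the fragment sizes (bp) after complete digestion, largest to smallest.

Combined cut positions (sorted): 668, 1613.
Circular molecule, 2 cuts → 2 fragments:
  1613 − 668 = 945 bp
  wrap: 3136 − 1613 + 668 = 2191 bp
Sorted largest to smallest: 2191, 945 bp.

2191, 945 bp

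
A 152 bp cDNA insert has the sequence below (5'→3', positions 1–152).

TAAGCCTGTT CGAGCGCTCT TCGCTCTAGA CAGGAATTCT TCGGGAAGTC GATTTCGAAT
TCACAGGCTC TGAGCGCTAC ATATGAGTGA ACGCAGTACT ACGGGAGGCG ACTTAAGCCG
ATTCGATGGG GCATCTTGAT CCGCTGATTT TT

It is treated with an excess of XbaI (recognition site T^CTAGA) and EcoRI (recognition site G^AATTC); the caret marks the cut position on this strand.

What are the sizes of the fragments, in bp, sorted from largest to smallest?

The XbaI site (TCTAGA) starts at position 25.
XbaI cuts after the first base of each site, so after position 25.
EcoRI sites (GAATTC) start at positions 34, 57.
EcoRI cuts after the first base of each site, so after positions 34, 57.
Combined cut positions: 25, 34, 57.
Linear molecule, 3 cuts → 4 fragments:
  1–25 → 25 bp
  26–34 → 9 bp
  35–57 → 23 bp
  58–152 → 95 bp
Sorted largest to smallest: 95, 25, 23, 9 bp.

95, 25, 23, 9 bp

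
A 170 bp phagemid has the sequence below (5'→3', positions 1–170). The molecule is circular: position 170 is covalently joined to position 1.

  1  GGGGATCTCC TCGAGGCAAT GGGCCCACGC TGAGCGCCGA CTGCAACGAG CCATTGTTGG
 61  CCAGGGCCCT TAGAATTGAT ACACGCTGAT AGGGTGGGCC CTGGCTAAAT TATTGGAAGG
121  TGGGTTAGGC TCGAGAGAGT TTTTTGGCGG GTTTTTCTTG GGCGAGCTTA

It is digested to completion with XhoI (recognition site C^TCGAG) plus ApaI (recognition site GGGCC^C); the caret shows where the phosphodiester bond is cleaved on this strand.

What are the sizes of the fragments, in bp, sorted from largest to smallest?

50, 43, 32, 30, 15 bp

XhoI sites (CTCGAG) start at positions 10, 130.
XhoI cuts after the first base of each site, so after positions 10, 130.
ApaI sites (GGGCCC) start at positions 21, 64, 96.
ApaI cuts after base 5 of each site (before the last base), so after positions 25, 68, 100.
Combined cut positions: 10, 25, 68, 100, 130.
Circular molecule, 5 cuts → 5 fragments:
  11–25 → 15 bp
  26–68 → 43 bp
  69–100 → 32 bp
  101–130 → 30 bp
  131–170 then 1–10 → 40 + 10 = 50 bp
Sorted largest to smallest: 50, 43, 32, 30, 15 bp.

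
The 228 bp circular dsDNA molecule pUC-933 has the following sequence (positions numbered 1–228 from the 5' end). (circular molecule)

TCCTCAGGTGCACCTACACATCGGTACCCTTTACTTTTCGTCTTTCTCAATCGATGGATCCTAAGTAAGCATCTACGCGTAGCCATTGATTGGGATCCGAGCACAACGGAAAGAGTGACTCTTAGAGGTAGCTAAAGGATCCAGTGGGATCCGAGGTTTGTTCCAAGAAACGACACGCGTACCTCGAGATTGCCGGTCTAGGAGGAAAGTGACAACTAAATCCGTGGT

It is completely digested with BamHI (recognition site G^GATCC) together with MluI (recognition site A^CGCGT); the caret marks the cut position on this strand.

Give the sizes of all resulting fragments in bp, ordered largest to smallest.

BamHI sites (GGATCC) start at positions 56, 93, 137, 147.
BamHI cuts after the first base of each site, so after positions 56, 93, 137, 147.
MluI sites (ACGCGT) start at positions 75, 175.
MluI cuts after the first base of each site, so after positions 75, 175.
Combined cut positions: 56, 75, 93, 137, 147, 175.
Circular molecule, 6 cuts → 6 fragments:
  57–75 → 19 bp
  76–93 → 18 bp
  94–137 → 44 bp
  138–147 → 10 bp
  148–175 → 28 bp
  176–228 then 1–56 → 53 + 56 = 109 bp
Sorted largest to smallest: 109, 44, 28, 19, 18, 10 bp.

109, 44, 28, 19, 18, 10 bp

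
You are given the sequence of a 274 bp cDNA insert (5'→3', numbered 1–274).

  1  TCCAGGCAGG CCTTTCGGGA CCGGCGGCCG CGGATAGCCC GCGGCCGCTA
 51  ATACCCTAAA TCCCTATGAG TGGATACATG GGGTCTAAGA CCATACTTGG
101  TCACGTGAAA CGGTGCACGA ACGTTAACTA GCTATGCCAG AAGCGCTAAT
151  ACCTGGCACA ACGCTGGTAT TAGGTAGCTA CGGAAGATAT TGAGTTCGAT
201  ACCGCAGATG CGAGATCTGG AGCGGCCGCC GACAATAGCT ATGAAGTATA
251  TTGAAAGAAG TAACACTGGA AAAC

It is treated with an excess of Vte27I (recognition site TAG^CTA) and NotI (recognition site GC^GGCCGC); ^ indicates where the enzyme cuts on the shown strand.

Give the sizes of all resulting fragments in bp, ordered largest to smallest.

89, 46, 46, 36, 25, 17, 15 bp

Vte27I sites (TAGCTA) start at positions 129, 175, 236.
Vte27I cuts after base 3 of each site, so after positions 131, 177, 238.
NotI sites (GCGGCCGC) start at positions 24, 41, 222.
NotI cuts after base 2 of each site, so after positions 25, 42, 223.
Combined cut positions: 25, 42, 131, 177, 223, 238.
Linear molecule, 6 cuts → 7 fragments:
  1–25 → 25 bp
  26–42 → 17 bp
  43–131 → 89 bp
  132–177 → 46 bp
  178–223 → 46 bp
  224–238 → 15 bp
  239–274 → 36 bp
Sorted largest to smallest: 89, 46, 46, 36, 25, 17, 15 bp.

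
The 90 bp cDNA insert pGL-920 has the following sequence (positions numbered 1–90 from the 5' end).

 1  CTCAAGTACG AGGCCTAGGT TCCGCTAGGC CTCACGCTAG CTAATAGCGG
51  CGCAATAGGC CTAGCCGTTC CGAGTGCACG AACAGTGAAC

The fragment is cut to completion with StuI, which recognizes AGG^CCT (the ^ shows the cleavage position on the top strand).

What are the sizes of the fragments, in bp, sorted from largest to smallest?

31, 30, 16, 13 bp

StuI sites (AGGCCT) start at positions 11, 27, 57.
StuI cuts after base 3 of each site, so after positions 13, 29, 59.
Linear molecule, 3 cuts → 4 fragments:
  1–13 → 13 bp
  14–29 → 16 bp
  30–59 → 30 bp
  60–90 → 31 bp
Sorted largest to smallest: 31, 30, 16, 13 bp.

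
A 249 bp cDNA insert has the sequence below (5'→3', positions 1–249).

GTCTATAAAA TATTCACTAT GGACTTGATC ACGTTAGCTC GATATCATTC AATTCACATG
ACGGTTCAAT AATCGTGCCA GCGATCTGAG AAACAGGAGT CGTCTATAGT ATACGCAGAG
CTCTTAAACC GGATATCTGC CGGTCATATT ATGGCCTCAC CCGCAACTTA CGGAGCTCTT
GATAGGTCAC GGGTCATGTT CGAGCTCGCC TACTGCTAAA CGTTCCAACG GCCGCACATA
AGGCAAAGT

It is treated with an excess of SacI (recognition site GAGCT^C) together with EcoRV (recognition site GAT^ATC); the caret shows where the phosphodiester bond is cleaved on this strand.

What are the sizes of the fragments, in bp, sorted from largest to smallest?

SacI sites (GAGCTC) start at positions 118, 173, 202.
SacI cuts after base 5 of each site (before the last base), so after positions 122, 177, 206.
EcoRV sites (GATATC) start at positions 41, 132.
EcoRV cuts after base 3 of each site, so after positions 43, 134.
Combined cut positions: 43, 122, 134, 177, 206.
Linear molecule, 5 cuts → 6 fragments:
  1–43 → 43 bp
  44–122 → 79 bp
  123–134 → 12 bp
  135–177 → 43 bp
  178–206 → 29 bp
  207–249 → 43 bp
Sorted largest to smallest: 79, 43, 43, 43, 29, 12 bp.

79, 43, 43, 43, 29, 12 bp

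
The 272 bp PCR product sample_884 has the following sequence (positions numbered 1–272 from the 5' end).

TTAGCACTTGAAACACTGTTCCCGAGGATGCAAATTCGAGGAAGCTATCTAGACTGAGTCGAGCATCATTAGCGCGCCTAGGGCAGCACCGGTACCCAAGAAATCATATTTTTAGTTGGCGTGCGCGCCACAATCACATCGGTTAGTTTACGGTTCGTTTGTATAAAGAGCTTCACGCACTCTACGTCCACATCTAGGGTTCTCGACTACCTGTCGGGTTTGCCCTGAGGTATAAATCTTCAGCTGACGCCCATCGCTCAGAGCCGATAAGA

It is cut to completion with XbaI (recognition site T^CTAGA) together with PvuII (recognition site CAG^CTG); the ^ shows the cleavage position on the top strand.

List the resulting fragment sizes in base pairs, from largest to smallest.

195, 48, 29 bp

The XbaI site (TCTAGA) starts at position 48.
XbaI cuts after the first base of each site, so after position 48.
The PvuII site (CAGCTG) starts at position 241.
PvuII cuts after base 3 of each site, so after position 243.
Combined cut positions: 48, 243.
Linear molecule, 2 cuts → 3 fragments:
  1–48 → 48 bp
  49–243 → 195 bp
  244–272 → 29 bp
Sorted largest to smallest: 195, 48, 29 bp.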